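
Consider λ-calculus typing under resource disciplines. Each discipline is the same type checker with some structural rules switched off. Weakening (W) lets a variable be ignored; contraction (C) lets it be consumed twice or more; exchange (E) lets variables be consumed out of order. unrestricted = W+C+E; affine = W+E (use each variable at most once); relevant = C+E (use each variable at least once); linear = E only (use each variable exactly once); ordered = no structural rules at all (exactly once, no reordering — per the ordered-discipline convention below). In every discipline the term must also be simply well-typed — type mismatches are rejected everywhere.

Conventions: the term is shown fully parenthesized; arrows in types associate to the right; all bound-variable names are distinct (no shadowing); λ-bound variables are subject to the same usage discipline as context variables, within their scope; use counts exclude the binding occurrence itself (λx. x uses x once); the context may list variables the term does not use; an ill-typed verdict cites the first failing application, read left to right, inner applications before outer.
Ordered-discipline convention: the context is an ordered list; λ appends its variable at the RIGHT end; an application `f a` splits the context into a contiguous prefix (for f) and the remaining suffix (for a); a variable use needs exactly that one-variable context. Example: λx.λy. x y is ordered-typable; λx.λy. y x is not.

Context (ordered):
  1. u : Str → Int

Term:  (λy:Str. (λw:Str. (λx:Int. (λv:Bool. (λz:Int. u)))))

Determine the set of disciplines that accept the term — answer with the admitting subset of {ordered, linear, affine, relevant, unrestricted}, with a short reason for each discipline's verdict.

admitted by: affine, unrestricted
use counts: u: 1×, y [bound]: 0×, w [bound]: 0×, x [bound]: 0×, v [bound]: 0×, z [bound]: 0×
left-to-right use order: u
typing: the term checks, with type Str → Str → Int → Bool → Int → Str → Int
ordered: ✗, y, w, x, v, z left unused
linear: ✗, y, w, x, v, z left unused
affine: ✓, u, y, w, x, v, z: no repeats, contraction unneeded
relevant: ✗, y, w, x, v, z left unused
unrestricted: ✓, type-checks (Str → Str → Int → Bool → Int → Str → Int) and nothing is barred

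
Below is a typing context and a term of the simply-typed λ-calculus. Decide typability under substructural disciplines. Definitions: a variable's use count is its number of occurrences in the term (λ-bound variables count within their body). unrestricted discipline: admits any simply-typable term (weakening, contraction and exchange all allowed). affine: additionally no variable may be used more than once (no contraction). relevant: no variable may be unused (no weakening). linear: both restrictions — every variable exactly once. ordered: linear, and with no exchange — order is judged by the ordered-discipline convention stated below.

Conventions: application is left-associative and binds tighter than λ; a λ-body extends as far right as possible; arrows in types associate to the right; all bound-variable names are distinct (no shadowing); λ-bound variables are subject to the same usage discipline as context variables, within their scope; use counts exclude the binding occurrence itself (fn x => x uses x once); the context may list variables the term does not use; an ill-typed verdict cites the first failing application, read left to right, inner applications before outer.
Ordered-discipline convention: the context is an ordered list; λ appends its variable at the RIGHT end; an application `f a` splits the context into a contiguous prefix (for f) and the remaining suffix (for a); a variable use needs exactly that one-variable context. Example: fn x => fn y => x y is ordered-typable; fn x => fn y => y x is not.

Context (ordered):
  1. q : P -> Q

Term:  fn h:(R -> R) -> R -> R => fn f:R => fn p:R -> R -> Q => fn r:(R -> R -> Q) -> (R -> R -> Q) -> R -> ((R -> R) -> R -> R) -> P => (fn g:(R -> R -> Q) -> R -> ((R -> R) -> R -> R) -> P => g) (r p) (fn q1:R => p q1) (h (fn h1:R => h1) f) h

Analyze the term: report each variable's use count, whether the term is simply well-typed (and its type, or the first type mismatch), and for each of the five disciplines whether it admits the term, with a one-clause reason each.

counts: q: 0×, h [bound]: 2×, f [bound]: 1×, p [bound]: 2×, r [bound]: 1×, g [bound]: 1×, q1 [bound]: 1×, h1 [bound]: 1×
use order (left to right): g, r, p, p, q1, h, h1, f, h
typing: well-typed — term : ((R -> R) -> R -> R) -> R -> (R -> R -> Q) -> ((R -> R -> Q) -> (R -> R -> Q) -> R -> ((R -> R) -> R -> R) -> P) -> P
ordered ✗ (uses contraction: h ×2, p ×2; needs weakening: q unused)
linear ✗ (uses contraction: h ×2, p ×2; needs weakening: q unused)
affine ✗ (uses contraction: h ×2, p ×2)
relevant ✗ (needs weakening: q unused)
unrestricted ✓ (simply typable at ((R -> R) -> R -> R) -> R -> (R -> R -> Q) -> ((R -> R -> Q) -> (R -> R -> Q) -> R -> ((R -> R) -> R -> R) -> P) -> P; W, C, E all held)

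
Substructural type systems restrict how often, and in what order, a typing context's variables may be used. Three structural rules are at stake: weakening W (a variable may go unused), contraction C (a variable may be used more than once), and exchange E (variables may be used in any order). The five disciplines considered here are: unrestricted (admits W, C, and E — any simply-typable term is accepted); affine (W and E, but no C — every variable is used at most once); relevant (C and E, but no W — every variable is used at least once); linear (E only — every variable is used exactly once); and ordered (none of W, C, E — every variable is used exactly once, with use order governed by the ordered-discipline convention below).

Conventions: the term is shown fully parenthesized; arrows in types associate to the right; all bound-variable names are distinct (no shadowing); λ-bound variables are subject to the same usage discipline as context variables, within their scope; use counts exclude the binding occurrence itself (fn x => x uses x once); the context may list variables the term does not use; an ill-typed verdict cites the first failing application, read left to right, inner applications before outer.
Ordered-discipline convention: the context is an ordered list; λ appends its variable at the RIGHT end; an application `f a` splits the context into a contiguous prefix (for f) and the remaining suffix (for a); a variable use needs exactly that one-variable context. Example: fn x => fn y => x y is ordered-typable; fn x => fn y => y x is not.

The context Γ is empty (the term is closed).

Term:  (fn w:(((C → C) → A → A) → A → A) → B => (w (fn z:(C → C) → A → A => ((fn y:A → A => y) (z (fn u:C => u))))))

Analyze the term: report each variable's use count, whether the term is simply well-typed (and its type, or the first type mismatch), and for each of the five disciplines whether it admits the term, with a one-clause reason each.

counts: w (bound)=1, z (bound)=1, y (bound)=1, u (bound)=1
uses in reading order: w, y, z, u
typing: well-typed — term : ((((C → C) → A → A) → A → A) → B) → B
ordered ✓ (one use each (w, z, y, u); ordered split holds)
linear ✓ (w, z, y, u: one use apiece)
affine ✓ (w, z, y, u: no repeats, contraction unneeded)
relevant ✓ (none of w, z, y, u goes unused)
unrestricted ✓ (type-checks (((((C → C) → A → A) → A → A) → B) → B) and nothing is barred)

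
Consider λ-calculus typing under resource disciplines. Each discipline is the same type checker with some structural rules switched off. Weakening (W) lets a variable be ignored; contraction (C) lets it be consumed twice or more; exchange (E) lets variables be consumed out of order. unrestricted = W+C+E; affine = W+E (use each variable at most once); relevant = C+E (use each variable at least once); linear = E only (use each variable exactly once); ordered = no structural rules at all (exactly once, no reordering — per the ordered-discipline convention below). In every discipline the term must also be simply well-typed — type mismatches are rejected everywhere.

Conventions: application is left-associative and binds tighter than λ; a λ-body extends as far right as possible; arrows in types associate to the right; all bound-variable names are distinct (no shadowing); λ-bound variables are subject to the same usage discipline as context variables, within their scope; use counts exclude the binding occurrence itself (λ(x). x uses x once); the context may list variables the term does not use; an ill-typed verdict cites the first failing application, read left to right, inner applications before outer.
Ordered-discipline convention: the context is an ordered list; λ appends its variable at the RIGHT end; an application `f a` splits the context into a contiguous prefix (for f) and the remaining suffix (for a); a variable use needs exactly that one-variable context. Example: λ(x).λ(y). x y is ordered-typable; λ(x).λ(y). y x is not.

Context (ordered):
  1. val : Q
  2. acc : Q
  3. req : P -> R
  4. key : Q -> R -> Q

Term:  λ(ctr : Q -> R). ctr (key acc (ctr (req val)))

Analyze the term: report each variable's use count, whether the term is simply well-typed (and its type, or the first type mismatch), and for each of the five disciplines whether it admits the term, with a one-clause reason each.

variable uses: val=1, acc=1, req=1, key=1, ctr [bound]=2
left-to-right use order: ctr, key, acc, ctr, req, val
typing: ill-typed: an argument Q mismatches the expected P
ordered ✗ (fails simple typing)
linear ✗ (a type mismatch blocks all five)
affine ✗ (the type mismatch rejects it)
relevant ✗ (not simply typable)
unrestricted ✗ (fails simple typing)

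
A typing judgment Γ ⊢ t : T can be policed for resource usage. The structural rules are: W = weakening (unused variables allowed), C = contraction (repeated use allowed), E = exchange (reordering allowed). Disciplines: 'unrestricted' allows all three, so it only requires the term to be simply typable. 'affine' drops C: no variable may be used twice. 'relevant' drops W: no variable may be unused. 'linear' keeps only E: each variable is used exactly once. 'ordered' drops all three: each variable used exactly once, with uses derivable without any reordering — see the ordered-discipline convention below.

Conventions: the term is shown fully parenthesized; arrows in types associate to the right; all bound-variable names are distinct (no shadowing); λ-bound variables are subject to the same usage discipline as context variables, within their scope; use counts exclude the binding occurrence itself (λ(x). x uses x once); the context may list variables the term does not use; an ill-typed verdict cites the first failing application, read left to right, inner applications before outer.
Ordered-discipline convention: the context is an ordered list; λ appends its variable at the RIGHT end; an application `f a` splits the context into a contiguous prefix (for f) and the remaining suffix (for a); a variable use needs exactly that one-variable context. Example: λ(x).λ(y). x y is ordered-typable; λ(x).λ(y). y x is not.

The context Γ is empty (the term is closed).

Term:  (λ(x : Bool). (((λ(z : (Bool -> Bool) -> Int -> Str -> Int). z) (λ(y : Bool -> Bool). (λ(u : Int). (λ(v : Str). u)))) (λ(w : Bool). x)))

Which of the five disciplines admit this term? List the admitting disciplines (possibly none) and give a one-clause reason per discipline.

admitted in: affine, unrestricted
variable uses: x [bound] ×1; z [bound] ×1; y [bound] ×0; u [bound] ×1; v [bound] ×0; w [bound] ×0
uses in reading order: z, u, x
typing: well-typed at Bool -> Int -> Str -> Int
ordered: ✗ — y, v, w left unused
linear: ✗ — y, v, w left unused
affine: ✓ — no duplicate uses among x, z, y, u, v, w
relevant: ✗ — y, v, w left unused
unrestricted: ✓ — typability at Bool -> Int -> Str -> Int is all that's needed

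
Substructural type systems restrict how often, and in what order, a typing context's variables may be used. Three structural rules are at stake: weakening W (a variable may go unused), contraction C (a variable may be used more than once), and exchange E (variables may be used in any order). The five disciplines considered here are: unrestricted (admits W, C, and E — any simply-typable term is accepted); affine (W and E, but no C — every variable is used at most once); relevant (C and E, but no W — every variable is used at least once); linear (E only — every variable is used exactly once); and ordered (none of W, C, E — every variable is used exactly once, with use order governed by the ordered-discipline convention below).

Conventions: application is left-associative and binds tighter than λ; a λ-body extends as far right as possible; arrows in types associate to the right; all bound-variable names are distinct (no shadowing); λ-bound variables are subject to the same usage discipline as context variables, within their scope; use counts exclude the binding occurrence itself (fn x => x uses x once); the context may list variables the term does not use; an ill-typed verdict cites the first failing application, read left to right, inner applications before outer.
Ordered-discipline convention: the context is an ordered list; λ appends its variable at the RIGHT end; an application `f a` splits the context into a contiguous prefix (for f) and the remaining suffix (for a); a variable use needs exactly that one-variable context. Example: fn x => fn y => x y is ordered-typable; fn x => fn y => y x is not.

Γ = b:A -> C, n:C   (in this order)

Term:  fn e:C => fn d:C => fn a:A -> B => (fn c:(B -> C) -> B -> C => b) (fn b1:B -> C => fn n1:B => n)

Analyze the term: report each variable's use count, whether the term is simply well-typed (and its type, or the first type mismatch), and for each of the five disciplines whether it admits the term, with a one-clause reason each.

counts: b ×1, n ×1, e (λ-bound) ×0, d (λ-bound) ×0, a (λ-bound) ×0, c (λ-bound) ×0, b1 (λ-bound) ×0, n1 (λ-bound) ×0
use order (left to right): b, n
typing: ✓ — C -> C -> (A -> B) -> A -> C
ordered: ✗, e, d, a, c, b1, n1 never used (weakening)
linear: ✗, e, d, a, c, b1, n1 never used (weakening)
affine: ✓, b, n, e, d, a, c, b1, n1: no repeats, contraction unneeded
relevant: ✗, e, d, a, c, b1, n1 never used (weakening)
unrestricted: ✓, simply typable at C -> C -> (A -> B) -> A -> C; W, C, E all held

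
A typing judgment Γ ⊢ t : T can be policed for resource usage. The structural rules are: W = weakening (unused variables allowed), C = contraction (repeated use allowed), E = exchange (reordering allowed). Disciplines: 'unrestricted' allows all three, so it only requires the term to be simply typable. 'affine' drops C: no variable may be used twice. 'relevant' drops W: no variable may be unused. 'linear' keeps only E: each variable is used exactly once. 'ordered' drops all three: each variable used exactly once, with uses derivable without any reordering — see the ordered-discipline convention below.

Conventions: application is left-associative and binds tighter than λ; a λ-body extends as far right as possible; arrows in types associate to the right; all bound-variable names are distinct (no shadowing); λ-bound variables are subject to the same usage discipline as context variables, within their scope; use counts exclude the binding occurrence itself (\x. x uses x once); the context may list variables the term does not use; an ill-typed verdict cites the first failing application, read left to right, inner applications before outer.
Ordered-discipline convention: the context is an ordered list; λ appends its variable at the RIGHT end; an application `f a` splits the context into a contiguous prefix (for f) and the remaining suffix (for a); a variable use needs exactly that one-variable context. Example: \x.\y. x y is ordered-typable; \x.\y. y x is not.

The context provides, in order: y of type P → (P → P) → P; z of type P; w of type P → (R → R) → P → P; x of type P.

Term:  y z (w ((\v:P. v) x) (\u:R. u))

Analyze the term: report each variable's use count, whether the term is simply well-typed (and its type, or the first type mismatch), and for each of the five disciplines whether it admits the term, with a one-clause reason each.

counts: y: 1×; z: 1×; w: 1×; x: 1×; v (bound): 1×; u (bound): 1×
order of uses: y, z, w, v, x, u
typing: the term checks, with type P
ordered: ✓, one use each (y, z, w, x, v, u); ordered split holds
linear: ✓, exactly-once usage across y, z, w, x, v, u
affine: ✓, y, z, w, x, v, u: no repeats, contraction unneeded
relevant: ✓, y, z, w, x, v, u: all used, weakening unneeded
unrestricted: ✓, simply typable at P; W, C, E all held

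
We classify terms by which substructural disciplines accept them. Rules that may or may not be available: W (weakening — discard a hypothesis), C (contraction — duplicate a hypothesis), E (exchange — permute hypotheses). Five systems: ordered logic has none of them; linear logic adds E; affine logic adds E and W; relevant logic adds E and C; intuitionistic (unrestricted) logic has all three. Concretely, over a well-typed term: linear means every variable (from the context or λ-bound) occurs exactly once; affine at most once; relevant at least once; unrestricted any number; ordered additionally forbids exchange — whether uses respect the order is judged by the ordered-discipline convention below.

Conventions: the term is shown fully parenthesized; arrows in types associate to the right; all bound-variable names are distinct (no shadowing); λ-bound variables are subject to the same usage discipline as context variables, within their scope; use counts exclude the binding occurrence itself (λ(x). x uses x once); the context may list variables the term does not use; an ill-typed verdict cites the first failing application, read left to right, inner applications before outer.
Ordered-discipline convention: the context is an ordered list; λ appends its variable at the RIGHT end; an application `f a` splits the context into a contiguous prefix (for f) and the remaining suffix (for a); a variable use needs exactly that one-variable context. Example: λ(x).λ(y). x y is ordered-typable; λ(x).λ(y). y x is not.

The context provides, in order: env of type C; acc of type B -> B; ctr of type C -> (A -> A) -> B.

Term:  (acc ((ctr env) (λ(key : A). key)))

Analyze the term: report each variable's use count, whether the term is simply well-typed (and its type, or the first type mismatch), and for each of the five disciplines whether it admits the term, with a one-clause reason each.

usage: env=1, acc=1, ctr=1, key (λ-bound)=1
order of uses: acc, ctr, env, key
typing: ✓ — B
ordered ✗ (no ordered split (uses run acc, ctr, env, key))
linear ✓ (exactly-once usage across env, acc, ctr, key)
affine ✓ (none of env, acc, ctr, key used more than once)
relevant ✓ (every one of env, acc, ctr, key appears)
unrestricted ✓ (type-checks (B) and nothing is barred)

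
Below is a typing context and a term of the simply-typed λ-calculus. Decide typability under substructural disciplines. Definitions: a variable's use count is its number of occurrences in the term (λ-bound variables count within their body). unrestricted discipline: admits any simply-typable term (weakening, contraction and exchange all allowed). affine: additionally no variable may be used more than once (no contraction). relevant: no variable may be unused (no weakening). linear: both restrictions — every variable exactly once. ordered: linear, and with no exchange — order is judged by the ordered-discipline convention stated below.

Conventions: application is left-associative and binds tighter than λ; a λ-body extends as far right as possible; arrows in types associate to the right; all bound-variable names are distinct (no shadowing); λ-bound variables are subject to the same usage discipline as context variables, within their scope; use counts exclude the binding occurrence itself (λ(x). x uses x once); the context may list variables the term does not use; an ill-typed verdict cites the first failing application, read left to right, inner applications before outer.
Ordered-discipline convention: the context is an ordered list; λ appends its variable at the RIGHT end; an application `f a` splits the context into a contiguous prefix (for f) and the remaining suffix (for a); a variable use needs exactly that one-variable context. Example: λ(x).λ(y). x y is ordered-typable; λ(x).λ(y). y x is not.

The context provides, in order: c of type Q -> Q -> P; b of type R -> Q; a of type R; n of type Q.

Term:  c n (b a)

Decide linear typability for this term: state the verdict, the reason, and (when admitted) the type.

yes — single use per variable (c, b, a, n); term : P
usage: c=1, b=1, a=1, n=1
order of uses: c, n, b, a
typing: the term checks, with type P
summary: ordered ✗; linear ✓; affine ✓; relevant ✓; unrestricted ✓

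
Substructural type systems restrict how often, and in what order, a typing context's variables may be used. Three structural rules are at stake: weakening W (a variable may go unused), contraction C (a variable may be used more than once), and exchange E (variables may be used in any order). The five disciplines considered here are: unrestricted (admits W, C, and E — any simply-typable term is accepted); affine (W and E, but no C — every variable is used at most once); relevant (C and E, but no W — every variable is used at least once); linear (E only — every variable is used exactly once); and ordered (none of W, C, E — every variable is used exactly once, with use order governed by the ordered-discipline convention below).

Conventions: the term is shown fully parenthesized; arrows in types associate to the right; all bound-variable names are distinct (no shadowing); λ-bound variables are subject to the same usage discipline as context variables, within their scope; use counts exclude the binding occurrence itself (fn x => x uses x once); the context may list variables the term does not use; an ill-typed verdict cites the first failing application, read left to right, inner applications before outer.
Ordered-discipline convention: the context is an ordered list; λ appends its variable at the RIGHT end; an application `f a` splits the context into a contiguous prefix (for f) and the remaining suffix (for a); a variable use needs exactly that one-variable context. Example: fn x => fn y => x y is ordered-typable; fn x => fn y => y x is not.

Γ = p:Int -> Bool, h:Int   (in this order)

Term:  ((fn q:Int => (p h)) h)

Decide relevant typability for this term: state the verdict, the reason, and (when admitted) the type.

no — q left unused
counts: p: 1, h: 2, q (λ-bound): 0
use order (left to right): p, h, h
typing: the term checks, with type Bool
all disciplines: ordered ✗, linear ✗, affine ✗, relevant ✗, unrestricted ✓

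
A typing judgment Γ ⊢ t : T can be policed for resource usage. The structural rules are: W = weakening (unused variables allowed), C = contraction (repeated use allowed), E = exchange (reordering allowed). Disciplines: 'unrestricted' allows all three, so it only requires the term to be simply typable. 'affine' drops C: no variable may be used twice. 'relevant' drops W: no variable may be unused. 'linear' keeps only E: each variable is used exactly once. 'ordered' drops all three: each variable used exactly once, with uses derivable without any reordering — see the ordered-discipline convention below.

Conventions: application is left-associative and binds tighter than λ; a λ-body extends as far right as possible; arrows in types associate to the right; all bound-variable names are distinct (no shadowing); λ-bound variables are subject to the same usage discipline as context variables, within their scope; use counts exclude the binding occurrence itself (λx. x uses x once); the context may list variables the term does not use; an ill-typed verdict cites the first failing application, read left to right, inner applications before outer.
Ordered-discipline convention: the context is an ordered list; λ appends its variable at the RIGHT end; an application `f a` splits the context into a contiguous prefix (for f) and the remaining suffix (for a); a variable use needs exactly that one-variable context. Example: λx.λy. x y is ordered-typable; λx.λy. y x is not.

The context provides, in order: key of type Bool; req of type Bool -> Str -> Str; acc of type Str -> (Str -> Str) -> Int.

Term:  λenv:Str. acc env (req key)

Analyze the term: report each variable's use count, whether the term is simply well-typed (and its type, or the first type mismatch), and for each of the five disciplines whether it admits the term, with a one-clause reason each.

variable uses: key=1, req=1, acc=1, env (λ-bound)=1
use order (left to right): acc, env, req, key
typing: well-typed — term : Str -> Int
ordered: ✗, no ordered split (uses run acc, env, req, key)
linear: ✓, key, req, acc, env: one use apiece
affine: ✓, at most one use each (key, req, acc, env)
relevant: ✓, none of key, req, acc, env goes unused
unrestricted: ✓, well-typed at Str -> Int; no restrictions here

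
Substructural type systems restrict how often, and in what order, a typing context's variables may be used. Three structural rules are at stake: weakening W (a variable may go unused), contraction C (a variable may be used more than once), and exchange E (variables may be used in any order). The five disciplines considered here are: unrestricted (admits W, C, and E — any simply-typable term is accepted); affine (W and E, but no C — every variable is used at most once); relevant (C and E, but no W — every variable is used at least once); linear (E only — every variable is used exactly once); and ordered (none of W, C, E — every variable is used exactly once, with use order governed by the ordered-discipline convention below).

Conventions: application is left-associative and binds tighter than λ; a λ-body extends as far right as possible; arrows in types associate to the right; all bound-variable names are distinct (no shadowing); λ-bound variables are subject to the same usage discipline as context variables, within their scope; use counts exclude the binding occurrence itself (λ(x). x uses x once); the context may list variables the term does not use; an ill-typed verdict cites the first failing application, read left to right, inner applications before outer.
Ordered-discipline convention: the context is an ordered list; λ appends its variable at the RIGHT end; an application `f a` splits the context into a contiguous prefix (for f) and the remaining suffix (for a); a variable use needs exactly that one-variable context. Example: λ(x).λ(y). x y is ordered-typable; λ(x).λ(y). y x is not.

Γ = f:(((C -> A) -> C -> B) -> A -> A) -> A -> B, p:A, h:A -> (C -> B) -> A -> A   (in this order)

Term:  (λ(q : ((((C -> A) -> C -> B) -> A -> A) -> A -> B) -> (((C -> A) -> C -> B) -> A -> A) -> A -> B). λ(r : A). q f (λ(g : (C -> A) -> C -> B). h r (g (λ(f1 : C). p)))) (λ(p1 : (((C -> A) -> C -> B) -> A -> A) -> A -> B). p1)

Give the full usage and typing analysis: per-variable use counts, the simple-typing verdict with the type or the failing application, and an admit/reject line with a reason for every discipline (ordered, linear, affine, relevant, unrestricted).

variable uses: f: 1, p: 1, h: 1, q [bound]: 1, r [bound]: 1, g [bound]: 1, f1 [bound]: 0, p1 [bound]: 1
left-to-right use order: q, f, h, r, g, p, p1
typing: ✓ — A -> A -> B
ordered: ✗, unused: f1 — weakening required
linear: ✗, unused: f1 — weakening required
affine: ✓, no duplicate uses among f, p, h, q, r, g, f1, p1
relevant: ✗, unused: f1 — weakening required
unrestricted: ✓, simply typable at A -> A -> B; W, C, E all held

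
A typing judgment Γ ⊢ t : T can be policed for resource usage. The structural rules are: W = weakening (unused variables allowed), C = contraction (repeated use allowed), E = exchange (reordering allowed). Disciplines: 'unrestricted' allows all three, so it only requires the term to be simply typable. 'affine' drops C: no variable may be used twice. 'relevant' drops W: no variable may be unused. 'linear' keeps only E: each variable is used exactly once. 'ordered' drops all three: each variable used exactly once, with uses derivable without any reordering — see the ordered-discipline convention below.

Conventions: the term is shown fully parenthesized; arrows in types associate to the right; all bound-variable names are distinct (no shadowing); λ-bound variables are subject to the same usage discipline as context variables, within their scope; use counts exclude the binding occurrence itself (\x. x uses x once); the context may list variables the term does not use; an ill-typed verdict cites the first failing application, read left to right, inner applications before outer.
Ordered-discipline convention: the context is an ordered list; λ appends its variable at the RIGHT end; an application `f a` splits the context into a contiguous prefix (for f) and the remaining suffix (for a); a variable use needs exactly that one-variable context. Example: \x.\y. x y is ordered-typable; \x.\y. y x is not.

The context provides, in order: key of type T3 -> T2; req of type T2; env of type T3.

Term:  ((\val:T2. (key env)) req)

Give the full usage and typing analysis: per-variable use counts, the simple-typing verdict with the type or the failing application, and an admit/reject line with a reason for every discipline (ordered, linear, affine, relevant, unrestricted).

variable uses: key: 1; req: 1; env: 1; val (bound): 0
uses in reading order: key, env, req
typing: the term checks, with type T2
ordered: ✗ — val left unused
linear: ✗ — val left unused
affine: ✓ — none of key, req, env, val used more than once
relevant: ✗ — val left unused
unrestricted: ✓ — type-checks (T2) and nothing is barred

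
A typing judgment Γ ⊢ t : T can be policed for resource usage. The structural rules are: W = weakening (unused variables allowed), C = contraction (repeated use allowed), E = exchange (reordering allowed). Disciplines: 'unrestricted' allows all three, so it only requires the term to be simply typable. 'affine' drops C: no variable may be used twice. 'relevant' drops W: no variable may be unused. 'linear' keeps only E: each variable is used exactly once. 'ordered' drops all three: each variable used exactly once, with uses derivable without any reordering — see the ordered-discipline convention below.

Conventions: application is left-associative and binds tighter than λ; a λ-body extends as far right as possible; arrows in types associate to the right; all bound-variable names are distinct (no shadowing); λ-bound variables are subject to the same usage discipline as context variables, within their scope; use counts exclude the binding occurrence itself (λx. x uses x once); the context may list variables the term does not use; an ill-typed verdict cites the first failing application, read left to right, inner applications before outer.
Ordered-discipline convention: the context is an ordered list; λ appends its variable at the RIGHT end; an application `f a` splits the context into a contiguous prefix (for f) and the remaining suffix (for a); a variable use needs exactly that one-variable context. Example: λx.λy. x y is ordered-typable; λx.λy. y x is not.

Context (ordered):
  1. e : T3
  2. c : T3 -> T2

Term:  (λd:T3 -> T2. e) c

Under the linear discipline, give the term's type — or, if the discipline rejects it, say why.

not well-typed under linear — needs weakening: d unused
usage: e: 1×; c: 1×; d [bound]: 0×
uses in reading order: e, c
typing: well-typed at T3
summary: ordered ✗ | linear ✗ | affine ✓ | relevant ✗ | unrestricted ✓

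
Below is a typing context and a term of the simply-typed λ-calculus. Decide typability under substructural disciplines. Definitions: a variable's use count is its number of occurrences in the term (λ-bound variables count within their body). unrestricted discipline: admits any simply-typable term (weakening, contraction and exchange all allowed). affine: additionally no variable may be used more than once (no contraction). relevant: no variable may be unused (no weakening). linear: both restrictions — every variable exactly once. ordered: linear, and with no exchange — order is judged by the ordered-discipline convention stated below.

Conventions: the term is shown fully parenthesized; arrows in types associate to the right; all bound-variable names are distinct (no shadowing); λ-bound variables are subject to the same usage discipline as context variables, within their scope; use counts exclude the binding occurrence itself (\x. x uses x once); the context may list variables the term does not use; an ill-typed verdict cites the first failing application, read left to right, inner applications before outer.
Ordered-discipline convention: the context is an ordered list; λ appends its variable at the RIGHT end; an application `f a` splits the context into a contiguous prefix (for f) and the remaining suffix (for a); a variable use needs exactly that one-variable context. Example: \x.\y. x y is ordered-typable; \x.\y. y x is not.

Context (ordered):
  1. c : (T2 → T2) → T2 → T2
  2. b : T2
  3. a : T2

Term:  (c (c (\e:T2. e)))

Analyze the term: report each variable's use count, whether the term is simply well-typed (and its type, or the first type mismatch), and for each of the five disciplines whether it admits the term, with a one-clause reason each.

counts: c=2, b=0, a=0, e (λ-bound)=1
left-to-right use order: c, c, e
typing: ✓ — T2 → T2
ordered: ✗, repeated use of c ×2; b, a left unused
linear: ✗, repeated use of c ×2; b, a left unused
affine: ✗, repeated use of c ×2
relevant: ✗, b, a left unused
unrestricted: ✓, type-checks (T2 → T2) and nothing is barred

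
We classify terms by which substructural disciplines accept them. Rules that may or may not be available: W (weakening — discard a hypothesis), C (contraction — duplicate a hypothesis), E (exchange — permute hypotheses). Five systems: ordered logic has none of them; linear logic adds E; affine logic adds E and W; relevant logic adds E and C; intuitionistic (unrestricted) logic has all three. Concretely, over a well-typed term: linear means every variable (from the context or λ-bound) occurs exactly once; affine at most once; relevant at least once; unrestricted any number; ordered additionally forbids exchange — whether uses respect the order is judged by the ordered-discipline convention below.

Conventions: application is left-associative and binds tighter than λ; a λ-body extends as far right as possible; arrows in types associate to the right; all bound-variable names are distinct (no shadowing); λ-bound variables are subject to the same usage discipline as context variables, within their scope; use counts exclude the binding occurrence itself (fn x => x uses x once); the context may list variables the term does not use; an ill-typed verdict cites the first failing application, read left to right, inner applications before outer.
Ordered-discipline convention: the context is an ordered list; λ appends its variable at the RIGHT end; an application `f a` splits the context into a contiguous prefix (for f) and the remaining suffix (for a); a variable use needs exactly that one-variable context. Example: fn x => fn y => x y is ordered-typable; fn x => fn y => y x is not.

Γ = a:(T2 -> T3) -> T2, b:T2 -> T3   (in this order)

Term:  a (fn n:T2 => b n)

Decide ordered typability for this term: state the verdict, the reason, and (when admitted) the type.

yes — a, b, n: once each, no exchange needed; term : T2
counts: a=1; b=1; n (bound)=1
order of uses: a, b, n
typing: well-typed at T2
across the five disciplines: ordered ✓; linear ✓; affine ✓; relevant ✓; unrestricted ✓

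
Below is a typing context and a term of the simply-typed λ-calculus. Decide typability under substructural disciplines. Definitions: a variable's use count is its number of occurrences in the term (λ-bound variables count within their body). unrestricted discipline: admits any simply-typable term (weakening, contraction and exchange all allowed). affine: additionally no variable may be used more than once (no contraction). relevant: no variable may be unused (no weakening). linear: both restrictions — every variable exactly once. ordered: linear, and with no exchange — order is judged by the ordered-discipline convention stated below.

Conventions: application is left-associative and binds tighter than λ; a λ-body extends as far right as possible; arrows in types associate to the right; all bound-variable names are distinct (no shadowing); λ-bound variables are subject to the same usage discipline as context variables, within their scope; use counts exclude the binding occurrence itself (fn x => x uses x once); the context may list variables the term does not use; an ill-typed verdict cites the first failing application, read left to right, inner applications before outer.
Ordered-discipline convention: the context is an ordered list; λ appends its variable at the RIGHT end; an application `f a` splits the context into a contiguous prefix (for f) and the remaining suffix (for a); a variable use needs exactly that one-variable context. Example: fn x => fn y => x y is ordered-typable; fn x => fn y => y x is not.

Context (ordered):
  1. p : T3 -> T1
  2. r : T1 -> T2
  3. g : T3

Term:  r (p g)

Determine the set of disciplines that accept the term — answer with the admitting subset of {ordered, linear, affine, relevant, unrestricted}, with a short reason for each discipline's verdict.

admitted by: linear, affine, relevant, unrestricted
use counts: p: 1×; r: 1×; g: 1×
use order (left to right): r, p, g
typing: ✓ — T2
ordered ✗ (no ordered split (uses run r, p, g))
linear ✓ (exactly-once usage across p, r, g)
affine ✓ (none of p, r, g used more than once)
relevant ✓ (none of p, r, g goes unused)
unrestricted ✓ (type-checks (T2) and nothing is barred)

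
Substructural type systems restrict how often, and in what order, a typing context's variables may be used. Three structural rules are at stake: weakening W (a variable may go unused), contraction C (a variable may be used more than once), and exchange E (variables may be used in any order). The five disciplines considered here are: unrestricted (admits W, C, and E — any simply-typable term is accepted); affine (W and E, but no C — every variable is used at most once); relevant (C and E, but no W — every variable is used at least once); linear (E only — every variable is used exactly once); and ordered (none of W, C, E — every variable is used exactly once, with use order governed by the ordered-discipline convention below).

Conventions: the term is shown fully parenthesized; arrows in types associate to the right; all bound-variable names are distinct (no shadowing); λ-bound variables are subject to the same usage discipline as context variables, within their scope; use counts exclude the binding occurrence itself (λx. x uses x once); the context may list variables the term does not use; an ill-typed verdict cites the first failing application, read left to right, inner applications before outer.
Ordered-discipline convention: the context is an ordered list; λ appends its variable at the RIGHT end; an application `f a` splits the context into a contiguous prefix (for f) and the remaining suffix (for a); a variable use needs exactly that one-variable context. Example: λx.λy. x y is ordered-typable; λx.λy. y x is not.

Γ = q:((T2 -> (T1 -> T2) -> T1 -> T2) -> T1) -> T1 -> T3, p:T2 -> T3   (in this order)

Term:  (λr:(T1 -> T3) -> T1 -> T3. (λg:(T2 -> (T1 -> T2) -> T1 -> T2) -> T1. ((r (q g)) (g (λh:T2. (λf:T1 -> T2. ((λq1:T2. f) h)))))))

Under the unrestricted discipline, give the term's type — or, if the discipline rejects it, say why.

term : ((T1 -> T3) -> T1 -> T3) -> ((T2 -> (T1 -> T2) -> T1 -> T2) -> T1) -> T3
variable uses: q ×1; p ×0; r (bound) ×1; g (bound) ×2; h (bound) ×1; f (bound) ×1; q1 (bound) ×0
order of uses: r, q, g, g, f, h
typing: the term checks, with type ((T1 -> T3) -> T1 -> T3) -> ((T2 -> (T1 -> T2) -> T1 -> T2) -> T1) -> T3
all disciplines: ordered ✗, linear ✗, affine ✗, relevant ✗, unrestricted ✓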